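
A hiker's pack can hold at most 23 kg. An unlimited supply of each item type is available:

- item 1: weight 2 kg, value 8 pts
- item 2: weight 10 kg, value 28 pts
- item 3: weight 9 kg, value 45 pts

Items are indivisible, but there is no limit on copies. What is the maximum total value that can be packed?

Best value-per-unit is item 3 at 45/9; filling with it alone gives 2×45 = 90.
Optimal mix: 2×item 1 + 2×item 3 → weight 22, value 106.

106 pts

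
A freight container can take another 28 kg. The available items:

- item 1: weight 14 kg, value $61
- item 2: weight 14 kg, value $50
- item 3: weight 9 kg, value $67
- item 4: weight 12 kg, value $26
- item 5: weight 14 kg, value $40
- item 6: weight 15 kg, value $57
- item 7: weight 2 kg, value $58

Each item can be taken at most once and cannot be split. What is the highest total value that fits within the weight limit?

This is a 0/1 knapsack; check combinations near the capacity.
- item 1+item 3+item 7: weight 14+9+2=25, value 61+67+58=186
- item 3+item 6+item 7: weight 9+15+2=26, value 67+57+58=182
- item 2+item 3+item 7: weight 14+9+2=25, value 50+67+58=175
- item 3+item 5+item 7: weight 9+14+2=25, value 67+40+58=165
- item 3+item 4+item 7: weight 9+12+2=23, value 67+26+58=151
Best: $186.

$186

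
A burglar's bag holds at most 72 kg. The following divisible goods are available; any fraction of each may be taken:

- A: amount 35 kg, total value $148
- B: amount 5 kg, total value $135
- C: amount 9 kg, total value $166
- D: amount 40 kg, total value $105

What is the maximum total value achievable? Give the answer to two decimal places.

Take in order of value per unit:
- B (135/5 per unit): all 5 → value 135, running total 135.00
- C (166/9 per unit): all 9 → value 166, running total 301.00
- A (148/35 per unit): all 35 → value 148, running total 449.00
- D (105/40 per unit): 23 of 40 → value 23×105/40 = 60.3750, running total 509.38
Total 509.38.

509.38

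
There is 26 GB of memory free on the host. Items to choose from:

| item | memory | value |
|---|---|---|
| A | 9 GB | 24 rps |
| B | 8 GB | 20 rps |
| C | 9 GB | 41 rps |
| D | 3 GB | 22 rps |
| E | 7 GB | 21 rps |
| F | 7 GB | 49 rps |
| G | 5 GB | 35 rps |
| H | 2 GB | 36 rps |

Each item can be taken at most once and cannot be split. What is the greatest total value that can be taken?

183 rps

Check high-value combinations within 26 GB:
- C+D+F+G+H: memory 9+3+7+5+2=26, value 41+22+49+35+36=183
- A+D+F+G+H: memory 9+3+7+5+2=26, value 24+22+49+35+36=166
- D+E+F+G+H: memory 3+7+7+5+2=24, value 22+21+49+35+36=163
Best: 183 rps.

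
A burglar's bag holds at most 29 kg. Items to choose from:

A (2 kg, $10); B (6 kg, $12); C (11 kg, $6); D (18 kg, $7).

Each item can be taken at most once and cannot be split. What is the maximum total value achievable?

$29

Check high-value combinations within 29 kg:
- A+B+D: weight 2+6+18=26, value 10+12+7=29
- A+B+C: weight 2+6+11=19, value 10+12+6=28
- A+B: weight 2+6=8, value 10+12=22
Best: $29.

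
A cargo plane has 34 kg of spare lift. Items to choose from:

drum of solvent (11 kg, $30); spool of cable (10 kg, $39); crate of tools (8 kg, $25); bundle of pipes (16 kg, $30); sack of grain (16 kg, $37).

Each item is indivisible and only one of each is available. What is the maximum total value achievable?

Check high-value combinations within 34 kg:
- spool of cable+crate of tools+sack of grain: weight 10+8+16=34, value 39+25+37=101
- drum of solvent+spool of cable+crate of tools: weight 11+10+8=29, value 30+39+25=94
- spool of cable+crate of tools+bundle of pipes: weight 10+8+16=34, value 39+25+30=94
- spool of cable+sack of grain: weight 10+16=26, value 39+37=76
- drum of solvent+spool of cable: weight 11+10=21, value 30+39=69
Best: $101.

$101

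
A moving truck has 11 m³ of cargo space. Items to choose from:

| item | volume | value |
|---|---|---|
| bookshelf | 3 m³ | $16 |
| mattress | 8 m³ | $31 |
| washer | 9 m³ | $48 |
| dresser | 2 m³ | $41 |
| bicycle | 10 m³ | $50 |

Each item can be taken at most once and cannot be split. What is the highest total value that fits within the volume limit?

Check high-value combinations within 11 m³:
- washer+dresser: volume 9+2=11, value 48+41=89
- mattress+dresser: volume 8+2=10, value 31+41=72
- bookshelf+dresser: volume 3+2=5, value 16+41=57
Best: $89.

$89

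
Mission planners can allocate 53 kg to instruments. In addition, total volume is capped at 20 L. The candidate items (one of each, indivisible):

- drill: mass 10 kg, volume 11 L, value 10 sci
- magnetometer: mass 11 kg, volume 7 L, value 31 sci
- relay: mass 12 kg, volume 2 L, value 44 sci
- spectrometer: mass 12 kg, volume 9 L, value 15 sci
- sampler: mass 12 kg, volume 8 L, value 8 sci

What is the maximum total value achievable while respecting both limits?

90 sci

Feasible sets respecting both limits:
- magnetometer+relay+spectrometer: mass 35, volume 18, value 90
- drill+magnetometer+relay: mass 33, volume 20, value 85
- magnetometer+relay+sampler: mass 35, volume 17, value 83
Best: 90 sci.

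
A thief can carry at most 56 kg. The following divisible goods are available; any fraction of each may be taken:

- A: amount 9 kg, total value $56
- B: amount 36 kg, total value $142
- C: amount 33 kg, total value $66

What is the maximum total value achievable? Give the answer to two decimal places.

Take in order of value per unit:
- A (56/9 per unit): all 9 → value 56, running total 56.00
- B (142/36 per unit): all 36 → value 142, running total 198.00
- C (66/33 per unit): 11 of 33 → value 11×66/33 = 22.0000, running total 220.00
Total 220.00.

220.00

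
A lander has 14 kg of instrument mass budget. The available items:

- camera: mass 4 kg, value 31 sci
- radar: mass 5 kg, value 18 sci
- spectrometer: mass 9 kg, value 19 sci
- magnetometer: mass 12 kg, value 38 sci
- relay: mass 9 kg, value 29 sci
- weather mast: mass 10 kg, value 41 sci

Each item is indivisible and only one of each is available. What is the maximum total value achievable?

Check high-value combinations within 14 kg:
- camera+weather mast: mass 4+10=14, value 31+41=72
- camera+relay: mass 4+9=13, value 31+29=60
- camera+spectrometer: mass 4+9=13, value 31+19=50
Best: 72 sci.

72 sci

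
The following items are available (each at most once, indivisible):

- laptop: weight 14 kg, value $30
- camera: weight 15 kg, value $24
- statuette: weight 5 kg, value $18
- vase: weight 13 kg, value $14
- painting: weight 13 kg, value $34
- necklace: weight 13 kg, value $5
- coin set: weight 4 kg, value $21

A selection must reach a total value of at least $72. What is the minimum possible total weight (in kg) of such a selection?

22

Subsets with value ≥ 72, sorted by total weight:
- statuette+painting+coin set: weight 22, value 73
- laptop+painting+coin set: weight 31, value 85
- laptop+statuette+painting: weight 32, value 82
Minimum weight: 22 kg.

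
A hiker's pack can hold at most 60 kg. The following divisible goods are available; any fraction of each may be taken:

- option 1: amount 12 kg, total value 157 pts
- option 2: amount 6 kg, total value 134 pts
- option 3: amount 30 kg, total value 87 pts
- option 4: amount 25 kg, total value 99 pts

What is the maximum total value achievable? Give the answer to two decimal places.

439.30

Take in order of value per unit:
- option 2 (134/6 per unit): all 6 → value 134, running total 134.00
- option 1 (157/12 per unit): all 12 → value 157, running total 291.00
- option 4 (99/25 per unit): all 25 → value 99, running total 390.00
- option 3 (87/30 per unit): 17 of 30 → value 17×87/30 = 49.3000, running total 439.30
Total 439.30.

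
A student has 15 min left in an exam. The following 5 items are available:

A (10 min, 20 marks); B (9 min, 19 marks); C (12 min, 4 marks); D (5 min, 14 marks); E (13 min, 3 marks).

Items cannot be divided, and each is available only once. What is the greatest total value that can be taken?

34 marks

Check high-value combinations within 15 min:
- A+D: time 10+5=15, value 20+14=34
- B+D: time 9+5=14, value 19+14=33
- A: time 10, value 20
- B: time 9, value 19
- D: time 5, value 14
Best: 34 marks.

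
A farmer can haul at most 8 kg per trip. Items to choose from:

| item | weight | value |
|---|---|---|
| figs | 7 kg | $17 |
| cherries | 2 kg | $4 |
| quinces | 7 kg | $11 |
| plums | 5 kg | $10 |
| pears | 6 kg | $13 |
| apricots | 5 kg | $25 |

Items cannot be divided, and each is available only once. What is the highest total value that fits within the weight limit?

$29

Check high-value combinations within 8 kg:
- cherries+apricots: weight 2+5=7, value 4+25=29
- apricots: weight 5, value 25
- figs: weight 7, value 17
- cherries+pears: weight 2+6=8, value 4+13=17
Best: $29.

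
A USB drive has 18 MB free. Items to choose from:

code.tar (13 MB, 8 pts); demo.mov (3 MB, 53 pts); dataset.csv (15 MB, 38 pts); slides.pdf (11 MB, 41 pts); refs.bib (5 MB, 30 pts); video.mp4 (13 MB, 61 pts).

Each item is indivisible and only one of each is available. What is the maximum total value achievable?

114 pts

This is a 0/1 knapsack; check combinations near the capacity.
- demo.mov+video.mp4: size 3+13=16, value 53+61=114
- demo.mov+slides.pdf: size 3+11=14, value 53+41=94
- demo.mov+dataset.csv: size 3+15=18, value 53+38=91
Best: 114 pts.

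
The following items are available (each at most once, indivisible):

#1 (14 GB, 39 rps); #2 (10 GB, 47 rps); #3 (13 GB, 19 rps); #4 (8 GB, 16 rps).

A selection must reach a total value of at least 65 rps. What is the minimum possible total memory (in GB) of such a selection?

Subsets with value ≥ 65, sorted by total memory:
- #2+#3: memory 23, value 66
- #1+#2: memory 24, value 86
Minimum memory: 23 GB.

23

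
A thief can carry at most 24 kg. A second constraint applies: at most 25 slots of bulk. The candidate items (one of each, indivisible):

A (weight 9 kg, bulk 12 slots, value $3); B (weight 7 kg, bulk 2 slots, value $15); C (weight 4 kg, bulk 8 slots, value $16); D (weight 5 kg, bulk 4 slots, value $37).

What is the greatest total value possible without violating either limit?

Feasible sets respecting both limits:
- B+C+D: weight 16, bulk 14, value 68
- A+C+D: weight 18, bulk 24, value 56
- A+B+D: weight 21, bulk 18, value 55
Best: $68.

$68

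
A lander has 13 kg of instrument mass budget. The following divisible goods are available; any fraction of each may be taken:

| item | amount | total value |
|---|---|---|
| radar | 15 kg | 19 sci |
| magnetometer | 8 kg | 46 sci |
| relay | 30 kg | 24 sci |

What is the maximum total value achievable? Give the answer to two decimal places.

52.33

Take in order of value per unit:
- magnetometer (46/8 per unit): all 8 → value 46, running total 46.00
- radar (19/15 per unit): 5 of 15 → value 5×19/15 = 6.3333, running total 52.33
Total 52.33.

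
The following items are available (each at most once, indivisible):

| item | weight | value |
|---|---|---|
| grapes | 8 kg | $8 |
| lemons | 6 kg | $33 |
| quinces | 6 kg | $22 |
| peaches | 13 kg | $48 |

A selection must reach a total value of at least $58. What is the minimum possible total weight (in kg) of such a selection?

19

Subsets with value ≥ 58, sorted by total weight:
- lemons+peaches: weight 19, value 81
- quinces+peaches: weight 19, value 70
- grapes+lemons+quinces: weight 20, value 63
- lemons+quinces+peaches: weight 25, value 103
Minimum weight: 19 kg.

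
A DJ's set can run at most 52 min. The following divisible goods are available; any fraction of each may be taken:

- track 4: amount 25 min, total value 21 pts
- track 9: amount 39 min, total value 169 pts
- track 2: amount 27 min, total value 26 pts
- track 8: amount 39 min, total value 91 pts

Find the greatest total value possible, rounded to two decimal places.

199.33

Take in order of value per unit:
- track 9 (169/39 per unit): all 39 → value 169, running total 169.00
- track 8 (91/39 per unit): 13 of 39 → value 13×91/39 = 30.3333, running total 199.33
Total 199.33.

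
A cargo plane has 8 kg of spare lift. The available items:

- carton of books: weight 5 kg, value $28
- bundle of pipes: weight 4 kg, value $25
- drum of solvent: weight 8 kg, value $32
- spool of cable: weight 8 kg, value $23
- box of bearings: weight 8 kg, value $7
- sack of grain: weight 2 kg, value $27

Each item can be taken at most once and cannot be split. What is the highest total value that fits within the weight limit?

This is a 0/1 knapsack; check combinations near the capacity.
- carton of books+sack of grain: weight 5+2=7, value 28+27=55
- bundle of pipes+sack of grain: weight 4+2=6, value 25+27=52
- drum of solvent: weight 8, value 32
- carton of books: weight 5, value 28
- sack of grain: weight 2, value 27
Best: $55.

$55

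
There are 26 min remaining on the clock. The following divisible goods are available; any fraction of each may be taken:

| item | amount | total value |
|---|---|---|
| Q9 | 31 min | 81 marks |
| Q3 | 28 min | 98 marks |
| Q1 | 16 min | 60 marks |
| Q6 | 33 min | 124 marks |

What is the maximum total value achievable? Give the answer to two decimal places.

Take in order of value per unit:
- Q6 (124/33 per unit): 26 of 33 → value 26×124/33 = 97.6970, running total 97.70
Total 97.70.

97.70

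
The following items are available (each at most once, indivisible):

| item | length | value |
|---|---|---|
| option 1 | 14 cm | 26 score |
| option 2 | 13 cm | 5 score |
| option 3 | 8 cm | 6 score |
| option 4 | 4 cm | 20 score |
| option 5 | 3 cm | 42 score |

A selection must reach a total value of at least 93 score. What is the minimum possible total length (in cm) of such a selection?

Subsets with value ≥ 93, sorted by total length:
- option 1+option 3+option 4+option 5: length 29, value 94
- option 1+option 2+option 4+option 5: length 34, value 93
Minimum length: 29 cm.

29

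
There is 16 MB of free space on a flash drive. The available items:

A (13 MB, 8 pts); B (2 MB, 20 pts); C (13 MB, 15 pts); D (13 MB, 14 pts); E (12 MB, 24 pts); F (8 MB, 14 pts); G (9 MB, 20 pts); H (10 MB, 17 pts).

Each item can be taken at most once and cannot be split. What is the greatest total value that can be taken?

Check high-value combinations within 16 MB:
- B+E: size 2+12=14, value 20+24=44
- B+G: size 2+9=11, value 20+20=40
- B+H: size 2+10=12, value 20+17=37
Best: 44 pts.

44 pts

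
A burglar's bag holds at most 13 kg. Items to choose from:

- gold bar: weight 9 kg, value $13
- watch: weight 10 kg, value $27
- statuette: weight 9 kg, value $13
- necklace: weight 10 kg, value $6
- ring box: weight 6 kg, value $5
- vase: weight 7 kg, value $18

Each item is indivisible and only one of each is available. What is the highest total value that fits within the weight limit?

$27

This is a 0/1 knapsack; check combinations near the capacity.
- watch: weight 10, value 27
- ring box+vase: weight 6+7=13, value 5+18=23
- vase: weight 7, value 18
Best: $27.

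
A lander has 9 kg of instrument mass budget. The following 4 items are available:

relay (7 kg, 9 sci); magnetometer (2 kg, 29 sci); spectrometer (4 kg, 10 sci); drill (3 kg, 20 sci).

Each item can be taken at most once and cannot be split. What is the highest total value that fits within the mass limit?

This is a 0/1 knapsack; check combinations near the capacity.
- magnetometer+spectrometer+drill: mass 2+4+3=9, value 29+10+20=59
- magnetometer+drill: mass 2+3=5, value 29+20=49
- magnetometer+spectrometer: mass 2+4=6, value 29+10=39
Best: 59 sci.

59 sci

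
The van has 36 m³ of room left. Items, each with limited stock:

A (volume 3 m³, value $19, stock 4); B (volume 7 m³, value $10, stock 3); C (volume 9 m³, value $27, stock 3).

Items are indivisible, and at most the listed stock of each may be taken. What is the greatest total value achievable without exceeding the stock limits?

Top feasible selections:
- 3×A + 3×C: volume 36, value 138
- 4×A + 2×C: volume 30, value 130
- 4×A + 2×B + 1×C: volume 35, value 123
Best: $138.

$138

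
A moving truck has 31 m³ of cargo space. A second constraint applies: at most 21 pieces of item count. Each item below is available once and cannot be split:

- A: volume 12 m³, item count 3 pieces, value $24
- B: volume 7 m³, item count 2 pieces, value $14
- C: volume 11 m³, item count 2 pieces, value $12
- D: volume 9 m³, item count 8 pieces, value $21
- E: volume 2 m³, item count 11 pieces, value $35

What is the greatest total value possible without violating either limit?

$73

Feasible sets respecting both limits:
- A+B+E: volume 21, item count 16, value 73
- A+C+E: volume 25, item count 16, value 71
- B+D+E: volume 18, item count 21, value 70
- C+D+E: volume 22, item count 21, value 68
Best: $73.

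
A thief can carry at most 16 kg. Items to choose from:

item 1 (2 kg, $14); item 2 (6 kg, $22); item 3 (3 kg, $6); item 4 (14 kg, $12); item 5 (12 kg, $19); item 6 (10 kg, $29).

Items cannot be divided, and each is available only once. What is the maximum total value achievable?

$51

Check high-value combinations within 16 kg:
- item 2+item 6: weight 6+10=16, value 22+29=51
- item 1+item 3+item 6: weight 2+3+10=15, value 14+6+29=49
- item 1+item 6: weight 2+10=12, value 14+29=43
- item 1+item 2+item 3: weight 2+6+3=11, value 14+22+6=42
Best: $51.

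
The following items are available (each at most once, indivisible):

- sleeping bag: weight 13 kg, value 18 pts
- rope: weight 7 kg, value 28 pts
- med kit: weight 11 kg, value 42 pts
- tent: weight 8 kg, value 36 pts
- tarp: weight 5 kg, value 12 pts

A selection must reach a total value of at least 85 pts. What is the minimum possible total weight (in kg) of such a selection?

24

Subsets with value ≥ 85, sorted by total weight:
- med kit+tent+tarp: weight 24, value 90
- rope+med kit+tent: weight 26, value 106
- rope+med kit+tent+tarp: weight 31, value 118
Minimum weight: 24 kg.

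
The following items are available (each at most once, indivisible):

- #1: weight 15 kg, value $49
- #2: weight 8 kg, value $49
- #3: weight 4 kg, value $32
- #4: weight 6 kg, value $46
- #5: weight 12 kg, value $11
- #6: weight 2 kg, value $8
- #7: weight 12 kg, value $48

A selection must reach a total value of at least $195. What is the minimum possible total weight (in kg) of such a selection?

Subsets with value ≥ 195, sorted by total weight:
- #1+#2+#4+#6+#7: weight 43, value 200
- #1+#2+#3+#4+#7: weight 45, value 224
- #1+#2+#3+#4+#6+#7: weight 47, value 232
Minimum weight: 43 kg.

43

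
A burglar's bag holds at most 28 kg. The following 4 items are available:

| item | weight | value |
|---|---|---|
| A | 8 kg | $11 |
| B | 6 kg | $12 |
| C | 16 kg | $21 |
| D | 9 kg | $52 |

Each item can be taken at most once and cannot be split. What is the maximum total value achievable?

$75

Check high-value combinations within 28 kg:
- A+B+D: weight 8+6+9=23, value 11+12+52=75
- C+D: weight 16+9=25, value 21+52=73
- B+D: weight 6+9=15, value 12+52=64
- A+D: weight 8+9=17, value 11+52=63
- D: weight 9, value 52
Best: $75.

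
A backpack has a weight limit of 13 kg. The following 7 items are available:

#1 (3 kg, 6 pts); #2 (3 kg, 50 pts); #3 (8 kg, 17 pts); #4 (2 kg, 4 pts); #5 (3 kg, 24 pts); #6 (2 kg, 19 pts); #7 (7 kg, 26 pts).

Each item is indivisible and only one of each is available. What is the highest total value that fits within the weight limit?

103 pts

This is a 0/1 knapsack; check combinations near the capacity.
- #1+#2+#4+#5+#6: weight 3+3+2+3+2=13, value 6+50+4+24+19=103
- #2+#5+#7: weight 3+3+7=13, value 50+24+26=100
- #1+#2+#5+#6: weight 3+3+3+2=11, value 6+50+24+19=99
Best: 103 pts.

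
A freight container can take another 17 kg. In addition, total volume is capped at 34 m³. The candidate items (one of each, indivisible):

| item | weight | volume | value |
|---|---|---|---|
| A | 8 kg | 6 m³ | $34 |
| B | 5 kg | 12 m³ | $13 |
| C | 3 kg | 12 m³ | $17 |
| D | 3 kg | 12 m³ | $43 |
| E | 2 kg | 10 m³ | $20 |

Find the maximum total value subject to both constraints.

$97

Feasible sets respecting both limits:
- A+D+E: weight 13, volume 28, value 97
- A+C+D: weight 14, volume 30, value 94
- A+B+D: weight 16, volume 30, value 90
- C+D+E: weight 8, volume 34, value 80
Best: $97.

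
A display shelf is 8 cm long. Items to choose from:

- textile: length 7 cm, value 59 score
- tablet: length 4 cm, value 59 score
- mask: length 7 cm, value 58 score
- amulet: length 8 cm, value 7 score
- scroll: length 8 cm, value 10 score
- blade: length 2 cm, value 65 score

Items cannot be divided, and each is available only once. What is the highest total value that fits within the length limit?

Check high-value combinations within 8 cm:
- tablet+blade: length 4+2=6, value 59+65=124
- blade: length 2, value 65
- tablet: length 4, value 59
- textile: length 7, value 59
- mask: length 7, value 58
Best: 124 score.

124 score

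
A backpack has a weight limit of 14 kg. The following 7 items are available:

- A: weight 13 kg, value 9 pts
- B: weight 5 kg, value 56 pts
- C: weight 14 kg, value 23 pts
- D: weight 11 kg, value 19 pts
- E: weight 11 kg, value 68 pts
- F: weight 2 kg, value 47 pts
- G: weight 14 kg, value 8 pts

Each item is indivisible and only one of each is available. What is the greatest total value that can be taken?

This is a 0/1 knapsack; check combinations near the capacity.
- E+F: weight 11+2=13, value 68+47=115
- B+F: weight 5+2=7, value 56+47=103
- E: weight 11, value 68
- D+F: weight 11+2=13, value 19+47=66
- B: weight 5, value 56
Best: 115 pts.

115 pts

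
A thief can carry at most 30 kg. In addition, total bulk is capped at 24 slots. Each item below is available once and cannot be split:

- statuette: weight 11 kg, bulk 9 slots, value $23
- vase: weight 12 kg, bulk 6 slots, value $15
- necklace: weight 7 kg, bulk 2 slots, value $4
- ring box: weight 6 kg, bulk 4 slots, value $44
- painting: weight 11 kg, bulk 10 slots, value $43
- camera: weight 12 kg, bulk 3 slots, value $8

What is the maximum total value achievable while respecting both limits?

$110

Feasible sets respecting both limits:
- statuette+ring box+painting: weight 28, bulk 23, value 110
- vase+ring box+painting: weight 29, bulk 20, value 102
- ring box+painting+camera: weight 29, bulk 17, value 95
- necklace+ring box+painting: weight 24, bulk 16, value 91
Best: $110.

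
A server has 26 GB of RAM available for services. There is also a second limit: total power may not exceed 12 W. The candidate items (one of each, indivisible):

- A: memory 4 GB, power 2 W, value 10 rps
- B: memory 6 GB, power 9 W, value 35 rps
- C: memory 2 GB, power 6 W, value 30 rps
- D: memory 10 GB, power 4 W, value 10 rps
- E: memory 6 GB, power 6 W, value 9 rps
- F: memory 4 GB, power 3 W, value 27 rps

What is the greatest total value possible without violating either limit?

Feasible sets respecting both limits:
- A+C+F: memory 10, power 11, value 67
- B+F: memory 10, power 12, value 62
- C+F: memory 6, power 9, value 57
Best: 67 rps.

67 rps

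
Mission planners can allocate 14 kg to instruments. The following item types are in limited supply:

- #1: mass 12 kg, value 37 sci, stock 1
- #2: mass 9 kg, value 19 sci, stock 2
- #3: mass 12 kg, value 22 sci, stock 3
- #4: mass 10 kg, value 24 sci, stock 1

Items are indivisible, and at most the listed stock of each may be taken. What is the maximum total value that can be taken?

Best selections within mass 14 and stock limits:
- 1×#1: mass 12, value 37
- 1×#4: mass 10, value 24
Best: 37 sci.

37 sci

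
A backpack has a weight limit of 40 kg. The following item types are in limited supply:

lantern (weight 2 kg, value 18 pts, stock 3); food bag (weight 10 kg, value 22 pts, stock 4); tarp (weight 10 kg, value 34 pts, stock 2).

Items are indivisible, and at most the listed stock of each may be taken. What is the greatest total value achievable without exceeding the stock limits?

144 pts

Best selections within weight 40 and stock limits:
- 3×lantern + 1×food bag + 2×tarp: weight 36, value 144
- 3×lantern + 2×food bag + 1×tarp: weight 36, value 132
- 2×lantern + 1×food bag + 2×tarp: weight 34, value 126
- 3×lantern + 2×tarp: weight 26, value 122
Best: 144 pts.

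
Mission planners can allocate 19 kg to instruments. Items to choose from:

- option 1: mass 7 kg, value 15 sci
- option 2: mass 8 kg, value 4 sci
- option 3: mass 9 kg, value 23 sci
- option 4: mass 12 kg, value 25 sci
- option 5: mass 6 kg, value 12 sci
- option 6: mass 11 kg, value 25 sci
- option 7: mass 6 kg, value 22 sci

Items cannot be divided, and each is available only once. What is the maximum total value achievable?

49 sci

This is a 0/1 knapsack; check combinations near the capacity.
- option 1+option 5+option 7: mass 7+6+6=19, value 15+12+22=49
- option 6+option 7: mass 11+6=17, value 25+22=47
- option 4+option 7: mass 12+6=18, value 25+22=47
Best: 49 sci.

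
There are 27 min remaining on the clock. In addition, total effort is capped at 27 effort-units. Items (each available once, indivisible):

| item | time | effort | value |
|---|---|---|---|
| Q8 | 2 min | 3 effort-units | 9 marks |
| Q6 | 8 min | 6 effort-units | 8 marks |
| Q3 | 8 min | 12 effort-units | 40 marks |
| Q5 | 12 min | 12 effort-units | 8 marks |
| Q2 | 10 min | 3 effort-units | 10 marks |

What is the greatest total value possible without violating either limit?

59 marks

Feasible sets respecting both limits:
- Q8+Q3+Q2: time 20, effort 18, value 59
- Q6+Q3+Q2: time 26, effort 21, value 58
- Q8+Q6+Q3: time 18, effort 21, value 57
Best: 59 marks.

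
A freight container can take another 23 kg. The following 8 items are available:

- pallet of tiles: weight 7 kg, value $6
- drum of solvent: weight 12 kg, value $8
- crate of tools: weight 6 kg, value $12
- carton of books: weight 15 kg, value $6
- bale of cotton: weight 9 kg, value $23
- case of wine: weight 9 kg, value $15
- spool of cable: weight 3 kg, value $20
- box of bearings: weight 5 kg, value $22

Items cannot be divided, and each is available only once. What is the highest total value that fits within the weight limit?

Check high-value combinations within 23 kg:
- crate of tools+bale of cotton+spool of cable+box of bearings: weight 6+9+3+5=23, value 12+23+20+22=77
- crate of tools+case of wine+spool of cable+box of bearings: weight 6+9+3+5=23, value 12+15+20+22=69
- bale of cotton+spool of cable+box of bearings: weight 9+3+5=17, value 23+20+22=65
Best: $77.

$77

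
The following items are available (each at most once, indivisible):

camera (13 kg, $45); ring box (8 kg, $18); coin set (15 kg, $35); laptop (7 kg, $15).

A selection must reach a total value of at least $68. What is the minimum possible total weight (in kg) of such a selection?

28

Subsets with value ≥ 68, sorted by total weight:
- camera+coin set: weight 28, value 80
- camera+ring box+laptop: weight 28, value 78
- ring box+coin set+laptop: weight 30, value 68
- camera+coin set+laptop: weight 35, value 95
Minimum weight: 28 kg.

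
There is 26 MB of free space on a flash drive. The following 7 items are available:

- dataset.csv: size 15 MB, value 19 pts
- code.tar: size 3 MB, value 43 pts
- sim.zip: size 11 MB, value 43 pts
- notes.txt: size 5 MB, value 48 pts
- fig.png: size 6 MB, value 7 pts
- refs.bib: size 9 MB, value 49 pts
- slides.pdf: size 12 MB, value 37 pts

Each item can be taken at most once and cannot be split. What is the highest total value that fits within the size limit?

Check high-value combinations within 26 MB:
- code.tar+notes.txt+fig.png+refs.bib: size 3+5+6+9=23, value 43+48+7+49=147
- code.tar+sim.zip+notes.txt+fig.png: size 3+11+5+6=25, value 43+43+48+7=141
- code.tar+notes.txt+refs.bib: size 3+5+9=17, value 43+48+49=140
- sim.zip+notes.txt+refs.bib: size 11+5+9=25, value 43+48+49=140
- code.tar+sim.zip+refs.bib: size 3+11+9=23, value 43+43+49=135
Best: 147 pts.

147 pts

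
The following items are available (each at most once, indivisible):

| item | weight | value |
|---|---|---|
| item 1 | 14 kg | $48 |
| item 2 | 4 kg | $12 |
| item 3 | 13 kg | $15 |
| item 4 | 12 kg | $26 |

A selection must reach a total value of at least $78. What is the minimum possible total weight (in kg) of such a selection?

30

Subsets with value ≥ 78, sorted by total weight:
- item 1+item 2+item 4: weight 30, value 86
- item 1+item 3+item 4: weight 39, value 89
Minimum weight: 30 kg.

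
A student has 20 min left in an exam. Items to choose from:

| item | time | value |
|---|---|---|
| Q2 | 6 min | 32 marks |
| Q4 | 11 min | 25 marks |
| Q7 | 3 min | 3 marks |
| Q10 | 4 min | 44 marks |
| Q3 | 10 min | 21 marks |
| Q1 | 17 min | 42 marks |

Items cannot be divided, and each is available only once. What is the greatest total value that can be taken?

97 marks

Check high-value combinations within 20 min:
- Q2+Q10+Q3: time 6+4+10=20, value 32+44+21=97
- Q2+Q7+Q10: time 6+3+4=13, value 32+3+44=79
- Q2+Q10: time 6+4=10, value 32+44=76
- Q4+Q7+Q10: time 11+3+4=18, value 25+3+44=72
- Q4+Q10: time 11+4=15, value 25+44=69
Best: 97 marks.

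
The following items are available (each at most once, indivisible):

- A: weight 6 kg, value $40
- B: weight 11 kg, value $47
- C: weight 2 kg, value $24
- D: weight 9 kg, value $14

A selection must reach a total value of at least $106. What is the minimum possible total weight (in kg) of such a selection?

19

Subsets with value ≥ 106, sorted by total weight:
- A+B+C: weight 19, value 111
- A+B+C+D: weight 28, value 125
Minimum weight: 19 kg.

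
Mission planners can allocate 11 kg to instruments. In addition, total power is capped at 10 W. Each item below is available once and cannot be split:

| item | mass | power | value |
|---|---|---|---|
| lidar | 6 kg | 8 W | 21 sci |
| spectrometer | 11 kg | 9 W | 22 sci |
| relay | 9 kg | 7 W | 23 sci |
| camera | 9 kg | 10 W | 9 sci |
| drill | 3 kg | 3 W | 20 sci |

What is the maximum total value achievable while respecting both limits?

23 sci

Feasible sets respecting both limits:
- relay: mass 9, power 7, value 23
- spectrometer: mass 11, power 9, value 22
- lidar: mass 6, power 8, value 21
Best: 23 sci.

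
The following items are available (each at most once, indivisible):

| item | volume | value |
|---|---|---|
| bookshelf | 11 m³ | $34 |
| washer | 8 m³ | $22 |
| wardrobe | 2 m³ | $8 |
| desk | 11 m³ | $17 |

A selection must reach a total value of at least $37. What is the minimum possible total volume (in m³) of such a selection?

Subsets with value ≥ 37, sorted by total volume:
- bookshelf+wardrobe: volume 13, value 42
- bookshelf+washer: volume 19, value 56
- washer+desk: volume 19, value 39
Minimum volume: 13 m³.

13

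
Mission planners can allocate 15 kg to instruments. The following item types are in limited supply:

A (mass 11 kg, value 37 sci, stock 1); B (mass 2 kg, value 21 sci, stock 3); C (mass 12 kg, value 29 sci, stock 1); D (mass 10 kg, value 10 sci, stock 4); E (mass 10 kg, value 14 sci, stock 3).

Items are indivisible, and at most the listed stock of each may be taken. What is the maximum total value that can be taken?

Best selections within mass 15 and stock limits:
- 1×A + 2×B: mass 15, value 79
- 3×B: mass 6, value 63
Best: 79 sci.

79 sci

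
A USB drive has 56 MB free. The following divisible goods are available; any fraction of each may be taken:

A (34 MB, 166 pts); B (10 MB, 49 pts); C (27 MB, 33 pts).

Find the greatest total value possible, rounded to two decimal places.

Take in order of value per unit:
- B (49/10 per unit): all 10 → value 49, running total 49.00
- A (166/34 per unit): all 34 → value 166, running total 215.00
- C (33/27 per unit): 12 of 27 → value 12×33/27 = 14.6667, running total 229.67
Total 229.67.

229.67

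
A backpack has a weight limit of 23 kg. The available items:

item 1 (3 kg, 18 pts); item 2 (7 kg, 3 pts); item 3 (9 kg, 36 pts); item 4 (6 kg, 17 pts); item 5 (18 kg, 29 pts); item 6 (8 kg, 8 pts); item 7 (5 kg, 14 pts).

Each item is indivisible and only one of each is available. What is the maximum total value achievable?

85 pts

Check high-value combinations within 23 kg:
- item 1+item 3+item 4+item 7: weight 3+9+6+5=23, value 18+36+17+14=85
- item 1+item 3+item 4: weight 3+9+6=18, value 18+36+17=71
- item 1+item 3+item 7: weight 3+9+5=17, value 18+36+14=68
- item 3+item 4+item 7: weight 9+6+5=20, value 36+17+14=67
Best: 85 pts.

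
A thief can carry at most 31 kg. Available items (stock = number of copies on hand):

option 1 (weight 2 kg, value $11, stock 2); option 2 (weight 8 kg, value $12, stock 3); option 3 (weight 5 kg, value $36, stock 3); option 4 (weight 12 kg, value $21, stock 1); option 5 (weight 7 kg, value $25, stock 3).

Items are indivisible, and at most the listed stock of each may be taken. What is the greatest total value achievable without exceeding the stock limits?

Top feasible selections:
- 1×option 1 + 3×option 3 + 2×option 5: weight 31, value 169
- 3×option 3 + 2×option 5: weight 29, value 158
Best: $169.

$169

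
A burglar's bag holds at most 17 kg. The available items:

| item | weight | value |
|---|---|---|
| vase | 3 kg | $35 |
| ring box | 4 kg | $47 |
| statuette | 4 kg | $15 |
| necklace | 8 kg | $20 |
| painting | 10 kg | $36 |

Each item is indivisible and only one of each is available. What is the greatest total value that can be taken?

This is a 0/1 knapsack; check combinations near the capacity.
- vase+ring box+painting: weight 3+4+10=17, value 35+47+36=118
- vase+ring box+necklace: weight 3+4+8=15, value 35+47+20=102
- vase+ring box+statuette: weight 3+4+4=11, value 35+47+15=97
Best: $118.

$118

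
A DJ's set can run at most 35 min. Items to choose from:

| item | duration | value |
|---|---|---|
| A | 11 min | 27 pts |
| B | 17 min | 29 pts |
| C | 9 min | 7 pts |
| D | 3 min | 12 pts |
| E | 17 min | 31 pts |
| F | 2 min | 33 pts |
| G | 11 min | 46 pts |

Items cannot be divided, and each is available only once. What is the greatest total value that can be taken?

122 pts

Check high-value combinations within 35 min:
- D+E+F+G: duration 3+17+2+11=33, value 12+31+33+46=122
- B+D+F+G: duration 17+3+2+11=33, value 29+12+33+46=120
- A+D+F+G: duration 11+3+2+11=27, value 27+12+33+46=118
- A+C+F+G: duration 11+9+2+11=33, value 27+7+33+46=113
Best: 122 pts.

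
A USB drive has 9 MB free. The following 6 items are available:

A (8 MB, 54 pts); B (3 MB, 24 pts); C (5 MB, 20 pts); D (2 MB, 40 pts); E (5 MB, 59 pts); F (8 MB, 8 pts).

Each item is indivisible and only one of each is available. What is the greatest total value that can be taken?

99 pts

This is a 0/1 knapsack; check combinations near the capacity.
- D+E: size 2+5=7, value 40+59=99
- B+E: size 3+5=8, value 24+59=83
- B+D: size 3+2=5, value 24+40=64
- C+D: size 5+2=7, value 20+40=60
- E: size 5, value 59
Best: 99 pts.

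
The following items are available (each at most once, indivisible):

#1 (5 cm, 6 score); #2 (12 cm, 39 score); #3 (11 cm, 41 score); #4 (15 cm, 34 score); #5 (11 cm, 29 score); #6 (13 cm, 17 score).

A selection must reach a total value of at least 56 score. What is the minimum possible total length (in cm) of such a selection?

Subsets with value ≥ 56, sorted by total length:
- #3+#5: length 22, value 70
- #2+#3: length 23, value 80
- #2+#5: length 23, value 68
Minimum length: 22 cm.

22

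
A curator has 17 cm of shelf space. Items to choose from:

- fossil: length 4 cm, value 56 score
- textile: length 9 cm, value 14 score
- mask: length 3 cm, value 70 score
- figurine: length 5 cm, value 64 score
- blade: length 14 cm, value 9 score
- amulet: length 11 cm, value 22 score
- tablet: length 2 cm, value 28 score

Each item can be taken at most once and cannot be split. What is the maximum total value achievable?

218 score

Check high-value combinations within 17 cm:
- fossil+mask+figurine+tablet: length 4+3+5+2=14, value 56+70+64+28=218
- fossil+mask+figurine: length 4+3+5=12, value 56+70+64=190
- mask+figurine+tablet: length 3+5+2=10, value 70+64+28=162
- fossil+mask+tablet: length 4+3+2=9, value 56+70+28=154
Best: 218 score.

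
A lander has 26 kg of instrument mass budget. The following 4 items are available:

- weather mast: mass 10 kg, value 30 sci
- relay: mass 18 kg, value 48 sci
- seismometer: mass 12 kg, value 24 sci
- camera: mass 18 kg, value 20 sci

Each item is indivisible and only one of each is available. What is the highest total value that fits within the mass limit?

54 sci

Check high-value combinations within 26 kg:
- weather mast+seismometer: mass 10+12=22, value 30+24=54
- relay: mass 18, value 48
- weather mast: mass 10, value 30
Best: 54 sci.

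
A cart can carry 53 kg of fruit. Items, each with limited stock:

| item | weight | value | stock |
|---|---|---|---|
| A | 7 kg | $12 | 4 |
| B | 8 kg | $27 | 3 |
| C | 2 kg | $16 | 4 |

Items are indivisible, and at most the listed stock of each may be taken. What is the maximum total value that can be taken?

Best selections within weight 53 and stock limits:
- 3×A + 3×B + 4×C: weight 53, value 181
- 2×A + 3×B + 4×C: weight 46, value 169
Best: $181.

$181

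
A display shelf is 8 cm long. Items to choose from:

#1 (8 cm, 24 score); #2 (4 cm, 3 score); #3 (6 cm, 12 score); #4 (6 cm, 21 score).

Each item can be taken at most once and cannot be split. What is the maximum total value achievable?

Check high-value combinations within 8 cm:
- #1: length 8, value 24
- #4: length 6, value 21
- #3: length 6, value 12
- #2: length 4, value 3
Best: 24 score.

24 score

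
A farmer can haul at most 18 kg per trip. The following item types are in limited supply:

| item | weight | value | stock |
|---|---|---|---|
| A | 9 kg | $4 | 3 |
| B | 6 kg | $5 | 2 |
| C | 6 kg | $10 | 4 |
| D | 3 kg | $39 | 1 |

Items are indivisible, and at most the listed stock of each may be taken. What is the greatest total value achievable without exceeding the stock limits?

$59

Top feasible selections:
- 2×C + 1×D: weight 15, value 59
- 1×B + 1×C + 1×D: weight 15, value 54
- 1×A + 1×C + 1×D: weight 18, value 53
- 1×C + 1×D: weight 9, value 49
Best: $59.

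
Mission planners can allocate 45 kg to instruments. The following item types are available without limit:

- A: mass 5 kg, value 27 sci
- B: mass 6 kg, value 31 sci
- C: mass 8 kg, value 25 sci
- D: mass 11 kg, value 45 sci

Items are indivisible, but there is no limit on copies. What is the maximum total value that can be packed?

Best value-per-unit is A at 27/5, and filling with it alone uses mass 9×5=45. No mix of the others beats 9×27 = 243.

243 sci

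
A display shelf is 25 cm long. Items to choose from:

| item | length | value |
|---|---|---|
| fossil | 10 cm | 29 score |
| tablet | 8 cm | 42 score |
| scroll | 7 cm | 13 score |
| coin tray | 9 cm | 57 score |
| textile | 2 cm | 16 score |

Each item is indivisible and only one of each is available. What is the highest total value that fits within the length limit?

115 score

Check high-value combinations within 25 cm:
- tablet+coin tray+textile: length 8+9+2=19, value 42+57+16=115
- tablet+scroll+coin tray: length 8+7+9=24, value 42+13+57=112
- fossil+coin tray+textile: length 10+9+2=21, value 29+57+16=102
- tablet+coin tray: length 8+9=17, value 42+57=99
- fossil+tablet+textile: length 10+8+2=20, value 29+42+16=87
Best: 115 score.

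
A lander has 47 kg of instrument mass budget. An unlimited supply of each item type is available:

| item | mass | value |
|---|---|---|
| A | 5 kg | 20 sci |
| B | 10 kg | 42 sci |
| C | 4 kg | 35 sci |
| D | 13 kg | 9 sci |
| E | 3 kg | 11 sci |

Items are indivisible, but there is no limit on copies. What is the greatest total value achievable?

396 sci

Best value-per-unit is C at 35/4; filling with it alone gives 11×35 = 385.
Optimal mix: 11×C + 1×E → mass 47, value 396.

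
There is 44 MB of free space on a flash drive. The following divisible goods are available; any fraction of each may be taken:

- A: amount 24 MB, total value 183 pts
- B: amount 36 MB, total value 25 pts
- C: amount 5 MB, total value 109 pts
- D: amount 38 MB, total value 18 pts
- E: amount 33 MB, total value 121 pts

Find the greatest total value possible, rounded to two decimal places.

347.00

Take in order of value per unit:
- C (109/5 per unit): all 5 → value 109, running total 109.00
- A (183/24 per unit): all 24 → value 183, running total 292.00
- E (121/33 per unit): 15 of 33 → value 15×121/33 = 55.0000, running total 347.00
Total 347.00.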